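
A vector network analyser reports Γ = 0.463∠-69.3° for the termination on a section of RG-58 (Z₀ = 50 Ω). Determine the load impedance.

Z_L = Z_0·(1 + Γ)/(1 − Γ) = 50·(1.16 − j0.433)/(0.836 + j0.433)

Z_L ≈ 44.3 − j48.8 Ω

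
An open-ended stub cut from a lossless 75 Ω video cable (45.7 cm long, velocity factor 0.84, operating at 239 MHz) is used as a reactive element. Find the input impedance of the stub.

Z_in ≈ +j169 Ω

λ = v/f = 0.84·c / 239 MHz = 1.05 m
βl = 2π·l/λ = 2π × 0.433 = 156°
tan(βl) = -0.445
For an open-ended stub, Z_in = −jZ_0·cot(βl) = −jZ_0/tan(βl)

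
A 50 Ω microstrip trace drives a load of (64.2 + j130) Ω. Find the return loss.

RL ≈ 2.43 dB

Γ = (14.2 + j130)/(114.2 + j130), |Γ| = 0.756
RL = −20·log₁₀|Γ| = −20·log₁₀(0.756)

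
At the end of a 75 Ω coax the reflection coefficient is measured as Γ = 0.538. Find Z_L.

Z_L ≈ 250 Ω

Z_L = Z_0·(1 + Γ)/(1 − Γ) = 75·(1.54)/(0.462)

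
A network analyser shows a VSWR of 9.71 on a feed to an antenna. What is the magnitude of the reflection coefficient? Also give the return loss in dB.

|Γ| = (S − 1)/(S + 1) = (9.71 − 1)/(9.71 + 1) = 8.71/10.7
RL = −20·log₁₀|Γ| = −20·log₁₀(0.813)

|Γ| ≈ 0.813; return loss ≈ 1.8 dB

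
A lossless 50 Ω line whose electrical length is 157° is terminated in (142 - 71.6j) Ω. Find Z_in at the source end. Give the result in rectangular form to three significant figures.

tan(βl) = tan(157°) = -0.424
Z_in = Z_0·(Z_L + jZ_0·tanβl)/(Z_0 + jZ_L·tanβl)
     = 50·(142 − j92.8)/(19.6 − j60.3)

Z_in ≈ 104 + j83.9 Ω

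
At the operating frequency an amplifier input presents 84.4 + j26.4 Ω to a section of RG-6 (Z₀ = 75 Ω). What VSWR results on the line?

VSWR ≈ 1.42

Γ = (Z_L − Z_0)/(Z_L + Z_0) = (9.4 + j26.4)/(159.4 + j26.4)
|Γ| = 28/162 = 0.173
VSWR = (1 + |Γ|)/(1 − |Γ|) = 1.17/0.827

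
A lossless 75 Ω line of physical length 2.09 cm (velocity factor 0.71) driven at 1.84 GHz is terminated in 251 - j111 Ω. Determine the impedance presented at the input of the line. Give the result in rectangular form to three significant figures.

λ = v/f = 0.71·c / 1.84 GHz = 0.116 m
βl = 2π·l/λ = 2π × 0.181 = 65°
tan(βl) = tan(65°) = 2.14
Z_in = Z_0·(Z_L + jZ_0·tanβl)/(Z_0 + jZ_L·tanβl)
     = 75·(251 + j49.8)/(313 + j538)

Z_in ≈ 20.4 − j23.1 Ω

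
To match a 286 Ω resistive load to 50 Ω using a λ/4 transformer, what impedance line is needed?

Z_qwt ≈ 120 Ω

Z_qwt = √(Z_0·R_L) = √(50 × 286) = √14300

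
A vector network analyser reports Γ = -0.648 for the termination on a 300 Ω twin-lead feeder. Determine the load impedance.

Z_L ≈ 64.1 Ω

Z_L = Z_0·(1 + Γ)/(1 − Γ) = 300·(0.352)/(1.65)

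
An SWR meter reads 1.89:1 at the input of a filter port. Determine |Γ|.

|Γ| = (S − 1)/(S + 1) = (1.89 − 1)/(1.89 + 1) = 0.89/2.89

|Γ| ≈ 0.308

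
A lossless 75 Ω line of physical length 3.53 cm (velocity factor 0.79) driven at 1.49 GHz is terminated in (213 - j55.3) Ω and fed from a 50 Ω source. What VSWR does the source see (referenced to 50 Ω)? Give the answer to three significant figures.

λ = v/f = 0.79·c / 1.49 GHz = 0.159 m
βl = 2π·l/λ = 2π × 0.222 = 79.9°
tan(βl) = 5.61
Z_in = Z_0·(Z_L + jZ_0·tanβl)/(Z_0 + jZ_L·tanβl) = 24.7 − j5.41 Ω
Γ_s = (Z_in − Z_s)/(Z_in + Z_s) = (-25.3 − j5.41)/(74.7 − j5.41), |Γ_s| = 0.346
VSWR = (1 + |Γ_s|)/(1 − |Γ_s|)

VSWR ≈ 2.06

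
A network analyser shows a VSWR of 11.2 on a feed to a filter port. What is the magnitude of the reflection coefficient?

|Γ| ≈ 0.836

|Γ| = (S − 1)/(S + 1) = (11.2 − 1)/(11.2 + 1) = 10.2/12.2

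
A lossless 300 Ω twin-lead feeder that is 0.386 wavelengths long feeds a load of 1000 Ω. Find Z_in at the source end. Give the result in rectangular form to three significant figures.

βl = 2π × 0.386 = 139°
tan(βl) = tan(139°) = -0.871
Z_in = Z_0·(Z_L + jZ_0·tanβl)/(Z_0 + jZ_L·tanβl)
     = 300·(1000 − j261)/(300 − j871)

Z_in ≈ 187 + j280 Ω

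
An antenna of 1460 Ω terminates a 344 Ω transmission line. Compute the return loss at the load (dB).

RL ≈ 4.17 dB

Γ = (1460 − 344)/(1460 + 344) = 0.619
RL = −20·log₁₀|Γ| = −20·log₁₀(0.619)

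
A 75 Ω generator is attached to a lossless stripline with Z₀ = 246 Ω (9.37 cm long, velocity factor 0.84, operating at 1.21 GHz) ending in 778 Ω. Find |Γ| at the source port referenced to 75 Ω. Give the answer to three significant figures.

λ = v/f = 0.84·c / 1.21 GHz = 0.208 m
βl = 2π·l/λ = 2π × 0.45 = 162°
tan(βl) = -0.326
Z_in = Z_0·(Z_L + jZ_0·tanβl)/(Z_0 + jZ_L·tanβl) = 418 + j350 Ω
Γ_s = (Z_in − Z_s)/(Z_in + Z_s) = (343 + j350)/(493 + j350), |Γ_s| = 0.81

|Γ| ≈ 0.81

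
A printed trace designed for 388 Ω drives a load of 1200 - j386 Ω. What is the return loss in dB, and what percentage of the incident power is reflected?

RL ≈ 5.19 dB; 30.3% of incident power reflected

Γ = (812 − j386)/(1588 − j386), |Γ| = 0.55
RL = −20·log₁₀(0.55) = 5.19 dB
P_refl/P_inc = |Γ|² = 0.303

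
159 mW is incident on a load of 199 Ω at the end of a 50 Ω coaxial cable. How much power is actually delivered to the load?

P_delivered ≈ 102 mW

Γ = (199 − 50)/(199 + 50) = 0.598
|Γ|² = 0.358
P_refl = |Γ|²·P_inc = 56.9 mW, P_del = (1 − |Γ|²)·P_inc = 102 mW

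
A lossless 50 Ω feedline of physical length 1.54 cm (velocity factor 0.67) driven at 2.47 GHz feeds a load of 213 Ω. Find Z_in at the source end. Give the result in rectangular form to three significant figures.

Z_in ≈ 13.5 − j18.8 Ω

λ = v/f = 0.67·c / 2.47 GHz = 0.0814 m
βl = 2π·l/λ = 2π × 0.189 = 68.1°
tan(βl) = tan(68.1°) = 2.49
Z_in = Z_0·(Z_L + jZ_0·tanβl)/(Z_0 + jZ_L·tanβl)
     = 50·(213 + j125)/(50 + j531)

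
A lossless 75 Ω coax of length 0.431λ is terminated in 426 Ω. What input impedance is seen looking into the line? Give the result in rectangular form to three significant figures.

βl = 2π × 0.431 = 155°
tan(βl) = tan(155°) = -0.463
Z_in = Z_0·(Z_L + jZ_0·tanβl)/(Z_0 + jZ_L·tanβl)
     = 75·(426 − j34.7)/(75 − j197)

Z_in ≈ 65.4 + j137 Ω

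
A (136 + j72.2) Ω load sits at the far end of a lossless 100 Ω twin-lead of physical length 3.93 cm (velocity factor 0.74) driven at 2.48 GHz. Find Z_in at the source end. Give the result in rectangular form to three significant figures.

Z_in ≈ 80.4 + j58.8 Ω

λ = v/f = 0.74·c / 2.48 GHz = 0.0895 m
βl = 2π·l/λ = 2π × 0.439 = 158°
tan(βl) = tan(158°) = -0.403
Z_in = Z_0·(Z_L + jZ_0·tanβl)/(Z_0 + jZ_L·tanβl)
     = 100·(136 + j31.9)/(129 − j54.8)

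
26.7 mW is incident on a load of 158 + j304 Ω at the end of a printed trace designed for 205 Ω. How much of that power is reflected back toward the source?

|Γ| = |(-47 + j304)/(363 + j304)| = 0.65
|Γ|² = 0.422
P_refl = |Γ|²·P_inc = 11.3 mW, P_del = (1 − |Γ|²)·P_inc = 15.4 mW

P_reflected ≈ 11.3 mW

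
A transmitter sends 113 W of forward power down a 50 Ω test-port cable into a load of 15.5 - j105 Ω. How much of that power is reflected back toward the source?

P_reflected ≈ 90.1 W

|Γ| = |(-34.5 − j105)/(65.5 − j105)| = 0.893
|Γ|² = 0.798
P_refl = |Γ|²·P_inc = 90.1 W, P_del = (1 − |Γ|²)·P_inc = 22.9 W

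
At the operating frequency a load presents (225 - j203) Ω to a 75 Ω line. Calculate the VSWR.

VSWR ≈ 5.6

Γ = (Z_L − Z_0)/(Z_L + Z_0) = (150 − j203)/(300 − j203)
|Γ| = 252/362 = 0.697
VSWR = (1 + |Γ|)/(1 − |Γ|) = 1.7/0.303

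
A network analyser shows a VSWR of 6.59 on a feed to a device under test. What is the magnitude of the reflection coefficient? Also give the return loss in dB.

|Γ| ≈ 0.736; return loss ≈ 2.66 dB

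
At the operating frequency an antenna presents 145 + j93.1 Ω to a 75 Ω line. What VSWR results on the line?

Γ = (Z_L − Z_0)/(Z_L + Z_0) = (70 + j93.1)/(220 + j93.1)
|Γ| = 116/239 = 0.488
VSWR = (1 + |Γ|)/(1 − |Γ|) = 1.49/0.512

VSWR ≈ 2.9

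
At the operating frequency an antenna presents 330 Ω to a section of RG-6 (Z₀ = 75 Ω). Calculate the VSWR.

For a purely resistive load, VSWR = R_L/Z_0 or Z_0/R_L (whichever > 1) = 330/75

VSWR ≈ 4.4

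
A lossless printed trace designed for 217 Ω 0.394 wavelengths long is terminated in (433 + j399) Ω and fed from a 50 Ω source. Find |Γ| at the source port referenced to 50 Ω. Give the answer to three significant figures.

|Γ| ≈ 0.759

βl = 2π × 0.394 = 142°
tan(βl) = -0.786
Z_in = Z_0·(Z_L + jZ_0·tanβl)/(Z_0 + jZ_L·tanβl) = 83 + j147 Ω
Γ_s = (Z_in − Z_s)/(Z_in + Z_s) = (33 + j147)/(133 + j147), |Γ_s| = 0.759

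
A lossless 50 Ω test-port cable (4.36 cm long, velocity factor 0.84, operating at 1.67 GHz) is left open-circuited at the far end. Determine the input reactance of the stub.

X_in ≈ 12.5 Ω (inductive)

λ = v/f = 0.84·c / 1.67 GHz = 0.151 m
βl = 2π·l/λ = 2π × 0.289 = 104°
tan(βl) = -4.01
For an open-circuited stub, Z_in = −jZ_0·cot(βl) = −jZ_0/tan(βl)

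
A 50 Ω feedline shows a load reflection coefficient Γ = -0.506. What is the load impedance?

Z_L ≈ 16.4 Ω

Z_L = Z_0·(1 + Γ)/(1 − Γ) = 50·(0.494)/(1.51)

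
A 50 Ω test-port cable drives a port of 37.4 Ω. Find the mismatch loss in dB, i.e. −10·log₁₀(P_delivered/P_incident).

Γ = (37.4 − 50)/(37.4 + 50) = -0.144
|Γ|² = 0.0208, so P_del/P_inc = 1 − |Γ|² = 0.979
ML = −10·log₁₀(1 − |Γ|²)

mismatch loss ≈ 0.0912 dB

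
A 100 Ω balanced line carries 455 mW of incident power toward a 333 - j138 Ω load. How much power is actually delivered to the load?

P_delivered ≈ 293 mW

|Γ| = |(233 − j138)/(433 − j138)| = 0.596
|Γ|² = 0.355
P_refl = |Γ|²·P_inc = 162 mW, P_del = (1 − |Γ|²)·P_inc = 293 mW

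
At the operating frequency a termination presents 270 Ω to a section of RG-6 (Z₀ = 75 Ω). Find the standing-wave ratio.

VSWR ≈ 3.6

Γ = (270 − 75)/(270 + 75) = 0.565
VSWR = (1 + 0.565)/(1 − 0.565)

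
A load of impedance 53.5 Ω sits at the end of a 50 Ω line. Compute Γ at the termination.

Γ = (Z_L − Z_0)/(Z_L + Z_0) = (53.5 − 50)/(53.5 + 50) = 3.5/103.5

Γ = 0.0338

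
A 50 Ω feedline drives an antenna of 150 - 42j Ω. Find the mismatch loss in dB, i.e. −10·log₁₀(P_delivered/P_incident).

Γ = (100 − j42)/(200 − j42), |Γ| = 0.531
|Γ|² = 0.282, so P_del/P_inc = 1 − |Γ|² = 0.718
ML = −10·log₁₀(1 − |Γ|²)

mismatch loss ≈ 1.44 dB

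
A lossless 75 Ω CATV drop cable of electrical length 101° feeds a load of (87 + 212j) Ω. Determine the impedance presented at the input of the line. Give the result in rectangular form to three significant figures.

tan(βl) = tan(101°) = -5.14
Z_in = Z_0·(Z_L + jZ_0·tanβl)/(Z_0 + jZ_L·tanβl)
     = 75·(87 − j174)/(1170 − j448)

Z_in ≈ 8.62 − j7.87 Ω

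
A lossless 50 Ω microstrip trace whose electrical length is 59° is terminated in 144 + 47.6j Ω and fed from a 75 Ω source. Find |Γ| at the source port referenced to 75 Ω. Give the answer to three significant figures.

|Γ| ≈ 0.591

tan(βl) = 1.66
Z_in = Z_0·(Z_L + jZ_0·tanβl)/(Z_0 + jZ_L·tanβl) = 23.3 − j32.9 Ω
Γ_s = (Z_in − Z_s)/(Z_in + Z_s) = (-51.7 − j32.9)/(98.3 − j32.9), |Γ_s| = 0.591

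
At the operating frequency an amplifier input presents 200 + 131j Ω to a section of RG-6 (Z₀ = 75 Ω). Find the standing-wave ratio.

VSWR ≈ 3.93

Γ = (Z_L − Z_0)/(Z_L + Z_0) = (125 + j131)/(275 + j131)
|Γ| = 181/305 = 0.594
VSWR = (1 + |Γ|)/(1 − |Γ|) = 1.59/0.406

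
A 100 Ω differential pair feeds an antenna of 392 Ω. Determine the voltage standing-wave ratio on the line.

Γ = (392 − 100)/(392 + 100) = 0.593
VSWR = (1 + 0.593)/(1 − 0.593)

VSWR ≈ 3.92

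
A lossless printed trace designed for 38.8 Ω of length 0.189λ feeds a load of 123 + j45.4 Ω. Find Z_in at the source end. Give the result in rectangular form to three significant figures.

βl = 2π × 0.189 = 68°
tan(βl) = tan(68°) = 2.48
Z_in = Z_0·(Z_L + jZ_0·tanβl)/(Z_0 + jZ_L·tanβl)
     = 38.8·(123 + j142)/(-73.8 + j305)

Z_in ≈ 13.4 − j18.9 Ω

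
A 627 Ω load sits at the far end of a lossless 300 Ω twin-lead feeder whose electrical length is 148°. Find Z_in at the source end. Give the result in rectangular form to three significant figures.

Z_in ≈ 322 + j233 Ω

tan(βl) = tan(148°) = -0.625
Z_in = Z_0·(Z_L + jZ_0·tanβl)/(Z_0 + jZ_L·tanβl)
     = 300·(627 − j187)/(300 − j392)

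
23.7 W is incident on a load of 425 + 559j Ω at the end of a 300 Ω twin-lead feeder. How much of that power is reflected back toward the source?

P_reflected ≈ 9.28 W

|Γ| = |(125 + j559)/(725 + j559)| = 0.626
|Γ|² = 0.391
P_refl = |Γ|²·P_inc = 9.28 W, P_del = (1 − |Γ|²)·P_inc = 14.4 W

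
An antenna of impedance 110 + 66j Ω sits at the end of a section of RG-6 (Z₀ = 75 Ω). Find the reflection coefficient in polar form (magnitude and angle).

Γ ≈ 0.38 ∠ 42.4°

Γ = (Z_L − Z_0)/(Z_L + Z_0) = (35 + j66)/(185 + j66)
|Γ| = 74.7/196 = 0.38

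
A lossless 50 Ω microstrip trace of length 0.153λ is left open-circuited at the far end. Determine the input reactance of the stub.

X_in ≈ -34.9 Ω (capacitive)

βl = 2π × 0.153 = 55.1°
tan(βl) = 1.43
For an open-circuited stub, Z_in = −jZ_0·cot(βl) = −jZ_0/tan(βl)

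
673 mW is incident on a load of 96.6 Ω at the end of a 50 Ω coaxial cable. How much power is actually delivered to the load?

Γ = (96.6 − 50)/(96.6 + 50) = 0.318
|Γ|² = 0.101
P_refl = |Γ|²·P_inc = 68 mW, P_del = (1 − |Γ|²)·P_inc = 605 mW

P_delivered ≈ 605 mW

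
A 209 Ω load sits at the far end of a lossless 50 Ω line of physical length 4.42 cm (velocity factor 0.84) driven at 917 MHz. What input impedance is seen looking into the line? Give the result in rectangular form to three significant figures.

λ = v/f = 0.84·c / 917 MHz = 0.275 m
βl = 2π·l/λ = 2π × 0.161 = 57.9°
tan(βl) = tan(57.9°) = 1.59
Z_in = Z_0·(Z_L + jZ_0·tanβl)/(Z_0 + jZ_L·tanβl)
     = 50·(209 + j79.7)/(50 + j333)

Z_in ≈ 16.3 − j28.9 Ω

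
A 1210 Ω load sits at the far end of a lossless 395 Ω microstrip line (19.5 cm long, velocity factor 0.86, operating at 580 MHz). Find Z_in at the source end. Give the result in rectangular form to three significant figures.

Z_in ≈ 551 + j527 Ω

λ = v/f = 0.86·c / 580 MHz = 0.445 m
βl = 2π·l/λ = 2π × 0.438 = 158°
tan(βl) = tan(158°) = -0.408
Z_in = Z_0·(Z_L + jZ_0·tanβl)/(Z_0 + jZ_L·tanβl)
     = 395·(1210 − j161)/(395 − j493)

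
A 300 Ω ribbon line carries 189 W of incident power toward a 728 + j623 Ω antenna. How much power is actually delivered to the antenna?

P_delivered ≈ 114 W

|Γ| = |(428 + j623)/(1028 + j623)| = 0.629
|Γ|² = 0.395
P_refl = |Γ|²·P_inc = 74.7 W, P_del = (1 − |Γ|²)·P_inc = 114 W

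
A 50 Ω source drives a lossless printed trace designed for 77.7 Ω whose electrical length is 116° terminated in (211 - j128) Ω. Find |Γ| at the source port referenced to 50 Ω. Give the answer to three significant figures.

|Γ| ≈ 0.576

tan(βl) = -2.05
Z_in = Z_0·(Z_L + jZ_0·tanβl)/(Z_0 + jZ_L·tanβl) = 30 + j50.7 Ω
Γ_s = (Z_in − Z_s)/(Z_in + Z_s) = (-20 + j50.7)/(80 + j50.7), |Γ_s| = 0.576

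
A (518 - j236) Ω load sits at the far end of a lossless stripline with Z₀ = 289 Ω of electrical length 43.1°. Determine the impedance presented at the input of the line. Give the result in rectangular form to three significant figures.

tan(βl) = tan(43.1°) = 0.936
Z_in = Z_0·(Z_L + jZ_0·tanβl)/(Z_0 + jZ_L·tanβl)
     = 289·(518 + j34.4)/(510 + j485)

Z_in ≈ 164 − j136 Ω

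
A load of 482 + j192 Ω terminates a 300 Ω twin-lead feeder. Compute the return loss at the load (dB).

Γ = (182 + j192)/(782 + j192), |Γ| = 0.329
RL = −20·log₁₀|Γ| = −20·log₁₀(0.329)

RL ≈ 9.67 dB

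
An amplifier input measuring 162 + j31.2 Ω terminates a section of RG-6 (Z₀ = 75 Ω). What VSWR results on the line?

VSWR ≈ 2.26

Γ = (Z_L − Z_0)/(Z_L + Z_0) = (87 + j31.2)/(237 + j31.2)
|Γ| = 92.4/239 = 0.387
VSWR = (1 + |Γ|)/(1 − |Γ|) = 1.39/0.613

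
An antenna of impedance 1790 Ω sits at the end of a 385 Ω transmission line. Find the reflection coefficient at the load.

Γ = 0.646

Γ = (Z_L − Z_0)/(Z_L + Z_0) = (1790 − 385)/(1790 + 385) = 1405/2175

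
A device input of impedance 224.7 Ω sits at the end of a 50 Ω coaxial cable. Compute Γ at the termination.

Γ = (Z_L − Z_0)/(Z_L + Z_0) = (224.7 − 50)/(224.7 + 50) = 174.7/274.7

Γ = 0.636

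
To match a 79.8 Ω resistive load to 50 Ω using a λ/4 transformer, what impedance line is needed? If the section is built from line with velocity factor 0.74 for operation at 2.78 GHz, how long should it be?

Z_qwt ≈ 63.2 Ω; length ≈ 2 cm

Z_qwt = √(Z_0·R_L) = √(50 × 79.8) = √3990
λ = 0.74·c/f = 0.0799 m, so l = λ/4 = 0.02 m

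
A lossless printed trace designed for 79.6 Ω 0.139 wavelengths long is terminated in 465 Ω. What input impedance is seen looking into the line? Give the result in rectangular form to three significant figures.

Z_in ≈ 22.7 − j63.4 Ω

βl = 2π × 0.139 = 50°
tan(βl) = tan(50°) = 1.19
Z_in = Z_0·(Z_L + jZ_0·tanβl)/(Z_0 + jZ_L·tanβl)
     = 79.6·(465 + j95)/(79.6 + j555)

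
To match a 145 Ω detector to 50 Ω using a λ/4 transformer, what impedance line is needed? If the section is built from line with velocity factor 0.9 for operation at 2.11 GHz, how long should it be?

Z_qwt = √(Z_0·R_L) = √(50 × 145) = √7250
λ = 0.9·c/f = 0.128 m, so l = λ/4 = 0.032 m

Z_qwt ≈ 85.1 Ω; length ≈ 3.2 cm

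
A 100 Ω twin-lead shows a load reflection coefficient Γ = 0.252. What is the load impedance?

Z_L ≈ 167 Ω

Z_L = Z_0·(1 + Γ)/(1 − Γ) = 100·(1.25)/(0.748)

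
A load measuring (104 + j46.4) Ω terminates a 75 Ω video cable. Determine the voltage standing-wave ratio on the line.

Γ = (Z_L − Z_0)/(Z_L + Z_0) = (29 + j46.4)/(179 + j46.4)
|Γ| = 54.7/185 = 0.296
VSWR = (1 + |Γ|)/(1 − |Γ|) = 1.3/0.704

VSWR ≈ 1.84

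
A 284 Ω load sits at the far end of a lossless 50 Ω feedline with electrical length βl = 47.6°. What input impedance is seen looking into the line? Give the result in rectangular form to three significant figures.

tan(βl) = tan(47.6°) = 1.1
Z_in = Z_0·(Z_L + jZ_0·tanβl)/(Z_0 + jZ_L·tanβl)
     = 50·(284 + j54.8)/(50 + j311)

Z_in ≈ 15.7 − j43.1 Ω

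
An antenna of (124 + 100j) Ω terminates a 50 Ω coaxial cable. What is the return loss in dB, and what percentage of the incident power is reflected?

Γ = (74 + j100)/(174 + j100), |Γ| = 0.62
RL = −20·log₁₀(0.62) = 4.15 dB
P_refl/P_inc = |Γ|² = 0.384

RL ≈ 4.15 dB; 38.4% of incident power reflected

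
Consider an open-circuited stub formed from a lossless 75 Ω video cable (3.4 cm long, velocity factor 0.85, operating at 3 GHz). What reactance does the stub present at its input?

λ = v/f = 0.85·c / 3 GHz = 0.085 m
βl = 2π·l/λ = 2π × 0.4 = 144°
tan(βl) = -0.727
For an open-circuited stub, Z_in = −jZ_0·cot(βl) = −jZ_0/tan(βl)

X_in ≈ 103 Ω (inductive)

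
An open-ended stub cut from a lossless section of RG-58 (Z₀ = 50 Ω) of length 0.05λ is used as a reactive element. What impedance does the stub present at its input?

Z_in ≈ −j154 Ω

βl = 2π × 0.05 = 18°
tan(βl) = 0.325
For an open-ended stub, Z_in = −jZ_0·cot(βl) = −jZ_0/tan(βl)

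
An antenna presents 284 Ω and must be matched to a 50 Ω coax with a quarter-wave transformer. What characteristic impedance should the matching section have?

Z_qwt = √(Z_0·R_L) = √(50 × 284) = √14200

Z_qwt ≈ 119 Ω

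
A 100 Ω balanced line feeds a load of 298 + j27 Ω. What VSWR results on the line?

VSWR ≈ 3.01

Γ = (Z_L − Z_0)/(Z_L + Z_0) = (198 + j27)/(398 + j27)
|Γ| = 200/399 = 0.501
VSWR = (1 + |Γ|)/(1 − |Γ|) = 1.5/0.499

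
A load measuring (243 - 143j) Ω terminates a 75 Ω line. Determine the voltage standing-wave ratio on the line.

VSWR ≈ 4.45

Γ = (Z_L − Z_0)/(Z_L + Z_0) = (168 − j143)/(318 − j143)
|Γ| = 221/349 = 0.633
VSWR = (1 + |Γ|)/(1 − |Γ|) = 1.63/0.367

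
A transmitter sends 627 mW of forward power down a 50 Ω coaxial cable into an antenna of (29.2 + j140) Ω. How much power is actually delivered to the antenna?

|Γ| = |(-20.8 + j140)/(79.2 + j140)| = 0.88
|Γ|² = 0.774
P_refl = |Γ|²·P_inc = 485 mW, P_del = (1 − |Γ|²)·P_inc = 142 mW

P_delivered ≈ 142 mW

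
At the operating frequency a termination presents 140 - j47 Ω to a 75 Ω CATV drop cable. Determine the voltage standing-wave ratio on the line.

Γ = (Z_L − Z_0)/(Z_L + Z_0) = (65 − j47)/(215 − j47)
|Γ| = 80.2/220 = 0.364
VSWR = (1 + |Γ|)/(1 − |Γ|) = 1.36/0.636

VSWR ≈ 2.15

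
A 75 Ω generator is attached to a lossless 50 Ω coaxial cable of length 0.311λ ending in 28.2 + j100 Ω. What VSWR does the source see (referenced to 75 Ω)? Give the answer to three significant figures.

VSWR ≈ 14

βl = 2π × 0.311 = 112°
tan(βl) = -2.48
Z_in = Z_0·(Z_L + jZ_0·tanβl)/(Z_0 + jZ_L·tanβl) = 5.38 − j2.76 Ω
Γ_s = (Z_in − Z_s)/(Z_in + Z_s) = (-69.6 − j2.76)/(80.4 − j2.76), |Γ_s| = 0.866
VSWR = (1 + |Γ_s|)/(1 − |Γ_s|)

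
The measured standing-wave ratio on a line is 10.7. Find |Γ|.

|Γ| ≈ 0.829

|Γ| = (S − 1)/(S + 1) = (10.7 − 1)/(10.7 + 1) = 9.7/11.7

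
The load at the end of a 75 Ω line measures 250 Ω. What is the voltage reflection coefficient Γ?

Γ = 0.538

Γ = (Z_L − Z_0)/(Z_L + Z_0) = (250 − 75)/(250 + 75) = 175/325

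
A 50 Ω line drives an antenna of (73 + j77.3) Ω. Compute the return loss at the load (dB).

Γ = (23 + j77.3)/(123 + j77.3), |Γ| = 0.555
RL = −20·log₁₀|Γ| = −20·log₁₀(0.555)

RL ≈ 5.11 dB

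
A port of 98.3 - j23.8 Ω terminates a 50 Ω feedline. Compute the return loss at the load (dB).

RL ≈ 8.91 dB

Γ = (48.3 − j23.8)/(148.3 − j23.8), |Γ| = 0.358
RL = −20·log₁₀|Γ| = −20·log₁₀(0.358)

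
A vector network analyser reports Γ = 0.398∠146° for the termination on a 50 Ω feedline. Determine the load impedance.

Z_L ≈ 23.1 + j12.2 Ω

Z_L = Z_0·(1 + Γ)/(1 − Γ) = 50·(0.67 + j0.223)/(1.33 − j0.223)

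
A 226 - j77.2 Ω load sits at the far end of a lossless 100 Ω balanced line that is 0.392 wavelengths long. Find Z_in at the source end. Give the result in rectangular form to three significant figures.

Z_in ≈ 108 + j102 Ω

βl = 2π × 0.392 = 141°
tan(βl) = tan(141°) = -0.806
Z_in = Z_0·(Z_L + jZ_0·tanβl)/(Z_0 + jZ_L·tanβl)
     = 100·(226 − j158)/(37.8 − j182)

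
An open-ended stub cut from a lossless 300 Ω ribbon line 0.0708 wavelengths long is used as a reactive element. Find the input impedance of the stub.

Z_in ≈ −j629 Ω

βl = 2π × 0.0708 = 25.5°
tan(βl) = 0.477
For an open-ended stub, Z_in = −jZ_0·cot(βl) = −jZ_0/tan(βl)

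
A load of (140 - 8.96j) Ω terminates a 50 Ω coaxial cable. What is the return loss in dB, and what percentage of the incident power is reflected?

RL ≈ 6.46 dB; 22.6% of incident power reflected

Γ = (90 − j8.96)/(190 − j8.96), |Γ| = 0.475
RL = −20·log₁₀(0.475) = 6.46 dB
P_refl/P_inc = |Γ|² = 0.226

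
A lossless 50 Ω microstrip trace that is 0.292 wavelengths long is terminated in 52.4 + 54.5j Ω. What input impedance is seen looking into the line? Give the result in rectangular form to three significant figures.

Z_in ≈ 19.1 − j11.2 Ω

βl = 2π × 0.292 = 105°
tan(βl) = tan(105°) = -3.7
Z_in = Z_0·(Z_L + jZ_0·tanβl)/(Z_0 + jZ_L·tanβl)
     = 50·(52.4 − j131)/(252 − j194)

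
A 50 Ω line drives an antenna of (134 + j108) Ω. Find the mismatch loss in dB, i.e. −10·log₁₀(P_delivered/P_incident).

Γ = (84 + j108)/(184 + j108), |Γ| = 0.641
|Γ|² = 0.411, so P_del/P_inc = 1 − |Γ|² = 0.589
ML = −10·log₁₀(1 − |Γ|²)

mismatch loss ≈ 2.3 dB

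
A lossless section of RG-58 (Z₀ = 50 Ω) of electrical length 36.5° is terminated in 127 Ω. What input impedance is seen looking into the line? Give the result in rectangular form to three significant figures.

Z_in ≈ 43.4 − j44.5 Ω

tan(βl) = tan(36.5°) = 0.74
Z_in = Z_0·(Z_L + jZ_0·tanβl)/(Z_0 + jZ_L·tanβl)
     = 50·(127 + j37)/(50 + j94)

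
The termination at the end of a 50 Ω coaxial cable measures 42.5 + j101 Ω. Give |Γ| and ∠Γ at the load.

Γ = (Z_L − Z_0)/(Z_L + Z_0) = (-7.5 + j101)/(92.5 + j101)
|Γ| = 101/137 = 0.739

Γ ≈ 0.739 ∠ 46.7°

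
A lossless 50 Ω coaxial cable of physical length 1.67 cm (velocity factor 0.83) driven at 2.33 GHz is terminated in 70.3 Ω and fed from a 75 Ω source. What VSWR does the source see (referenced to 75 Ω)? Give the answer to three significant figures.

VSWR ≈ 1.87

λ = v/f = 0.83·c / 2.33 GHz = 0.107 m
βl = 2π·l/λ = 2π × 0.156 = 56.3°
tan(βl) = 1.5
Z_in = Z_0·(Z_L + jZ_0·tanβl)/(Z_0 + jZ_L·tanβl) = 42 − j13.5 Ω
Γ_s = (Z_in − Z_s)/(Z_in + Z_s) = (-33 − j13.5)/(117 − j13.5), |Γ_s| = 0.303
VSWR = (1 + |Γ_s|)/(1 − |Γ_s|)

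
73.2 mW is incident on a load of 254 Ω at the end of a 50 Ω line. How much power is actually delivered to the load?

Γ = (254 − 50)/(254 + 50) = 0.671
|Γ|² = 0.45
P_refl = |Γ|²·P_inc = 33 mW, P_del = (1 − |Γ|²)·P_inc = 40.2 mW

P_delivered ≈ 40.2 mW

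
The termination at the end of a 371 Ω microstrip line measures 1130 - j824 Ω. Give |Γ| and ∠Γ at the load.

Γ = (Z_L − Z_0)/(Z_L + Z_0) = (759 − j824)/(1501 − j824)
|Γ| = 1120/1710 = 0.654

Γ ≈ 0.654 ∠ -18.6°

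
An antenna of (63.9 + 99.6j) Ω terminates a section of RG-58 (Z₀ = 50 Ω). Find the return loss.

Γ = (13.9 + j99.6)/(113.9 + j99.6), |Γ| = 0.665
RL = −20·log₁₀|Γ| = −20·log₁₀(0.665)

RL ≈ 3.55 dB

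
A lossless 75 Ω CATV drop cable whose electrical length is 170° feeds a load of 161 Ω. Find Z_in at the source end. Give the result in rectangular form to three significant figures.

Z_in ≈ 145 + j41.7 Ω

tan(βl) = tan(170°) = -0.176
Z_in = Z_0·(Z_L + jZ_0·tanβl)/(Z_0 + jZ_L·tanβl)
     = 75·(161 − j13.2)/(75 − j28.4)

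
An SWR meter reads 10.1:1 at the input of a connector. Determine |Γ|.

|Γ| = (S − 1)/(S + 1) = (10.1 − 1)/(10.1 + 1) = 9.1/11.1

|Γ| ≈ 0.82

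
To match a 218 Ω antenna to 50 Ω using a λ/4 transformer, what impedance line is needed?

Z_qwt ≈ 104 Ω

Z_qwt = √(Z_0·R_L) = √(50 × 218) = √10900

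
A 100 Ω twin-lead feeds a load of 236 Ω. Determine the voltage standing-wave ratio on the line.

Γ = (236 − 100)/(236 + 100) = 0.405
VSWR = (1 + 0.405)/(1 − 0.405)

VSWR ≈ 2.36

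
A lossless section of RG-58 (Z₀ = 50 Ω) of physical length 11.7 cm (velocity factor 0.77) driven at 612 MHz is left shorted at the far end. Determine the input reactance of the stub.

X_in ≈ -126 Ω (capacitive)

λ = v/f = 0.77·c / 612 MHz = 0.377 m
βl = 2π·l/λ = 2π × 0.31 = 112°
tan(βl) = -2.53
For a shorted stub, Z_in = jZ_0·tan(βl)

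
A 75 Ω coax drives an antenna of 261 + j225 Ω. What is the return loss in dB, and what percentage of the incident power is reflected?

RL ≈ 2.83 dB; 52.1% of incident power reflected

Γ = (186 + j225)/(336 + j225), |Γ| = 0.722
RL = −20·log₁₀(0.722) = 2.83 dB
P_refl/P_inc = |Γ|² = 0.521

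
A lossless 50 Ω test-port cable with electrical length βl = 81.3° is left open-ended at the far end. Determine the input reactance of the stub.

tan(βl) = 6.54
For an open-ended stub, Z_in = −jZ_0·cot(βl) = −jZ_0/tan(βl)

X_in ≈ -7.65 Ω (capacitive)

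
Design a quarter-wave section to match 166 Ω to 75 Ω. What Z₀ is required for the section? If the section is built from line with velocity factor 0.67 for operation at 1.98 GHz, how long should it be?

Z_qwt ≈ 112 Ω; length ≈ 2.54 cm

Z_qwt = √(Z_0·R_L) = √(75 × 166) = √12450
λ = 0.67·c/f = 0.102 m, so l = λ/4 = 0.0254 m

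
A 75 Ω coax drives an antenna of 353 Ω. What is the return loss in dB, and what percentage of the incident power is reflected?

Γ = (353 − 75)/(353 + 75) = 0.65
RL = −20·log₁₀(0.65) = 3.75 dB
P_refl/P_inc = |Γ|² = 0.422

RL ≈ 3.75 dB; 42.2% of incident power reflected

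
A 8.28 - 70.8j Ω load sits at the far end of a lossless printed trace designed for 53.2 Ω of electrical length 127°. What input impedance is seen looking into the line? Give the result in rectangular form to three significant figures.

tan(βl) = tan(127°) = -1.33
Z_in = Z_0·(Z_L + jZ_0·tanβl)/(Z_0 + jZ_L·tanβl)
     = 53.2·(8.28 − j141)/(-40.8 − j11)

Z_in ≈ 36.3 + j175 Ω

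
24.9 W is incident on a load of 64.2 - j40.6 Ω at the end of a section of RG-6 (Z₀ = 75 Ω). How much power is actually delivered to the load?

|Γ| = |(-10.8 − j40.6)/(139.2 − j40.6)| = 0.29
|Γ|² = 0.0839
P_refl = |Γ|²·P_inc = 2.09 W, P_del = (1 − |Γ|²)·P_inc = 22.8 W

P_delivered ≈ 22.8 W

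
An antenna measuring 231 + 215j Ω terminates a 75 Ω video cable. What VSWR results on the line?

VSWR ≈ 5.9

Γ = (Z_L − Z_0)/(Z_L + Z_0) = (156 + j215)/(306 + j215)
|Γ| = 266/374 = 0.71
VSWR = (1 + |Γ|)/(1 − |Γ|) = 1.71/0.29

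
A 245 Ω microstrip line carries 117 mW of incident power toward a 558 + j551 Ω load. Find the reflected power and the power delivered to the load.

|Γ| = |(313 + j551)/(803 + j551)| = 0.651
|Γ|² = 0.423
P_refl = |Γ|²·P_inc = 49.5 mW, P_del = (1 − |Γ|²)·P_inc = 67.5 mW

P_reflected ≈ 49.5 mW; P_delivered ≈ 67.5 mW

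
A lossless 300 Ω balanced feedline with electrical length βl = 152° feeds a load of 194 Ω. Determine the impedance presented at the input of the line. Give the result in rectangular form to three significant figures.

Z_in ≈ 223 − j83 Ω

tan(βl) = tan(152°) = -0.532
Z_in = Z_0·(Z_L + jZ_0·tanβl)/(Z_0 + jZ_L·tanβl)
     = 300·(194 − j160)/(300 − j103)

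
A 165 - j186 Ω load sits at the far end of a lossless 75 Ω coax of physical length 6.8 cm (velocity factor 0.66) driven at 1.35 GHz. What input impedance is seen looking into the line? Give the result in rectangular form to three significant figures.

λ = v/f = 0.66·c / 1.35 GHz = 0.147 m
βl = 2π·l/λ = 2π × 0.464 = 167°
tan(βl) = tan(167°) = -0.233
Z_in = Z_0·(Z_L + jZ_0·tanβl)/(Z_0 + jZ_L·tanβl)
     = 75·(165 − j203)/(31.7 − j38.4)

Z_in ≈ 394 − j3.87 Ω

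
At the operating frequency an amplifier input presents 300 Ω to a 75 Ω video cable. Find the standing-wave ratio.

Γ = (300 − 75)/(300 + 75) = 0.6
VSWR = (1 + 0.6)/(1 − 0.6)

VSWR ≈ 4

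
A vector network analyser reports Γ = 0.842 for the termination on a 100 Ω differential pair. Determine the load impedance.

Z_L ≈ 1170 Ω

Z_L = Z_0·(1 + Γ)/(1 − Γ) = 100·(1.84)/(0.158)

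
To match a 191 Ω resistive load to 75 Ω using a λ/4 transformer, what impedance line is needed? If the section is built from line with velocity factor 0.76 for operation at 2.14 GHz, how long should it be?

Z_qwt ≈ 120 Ω; length ≈ 2.66 cm

Z_qwt = √(Z_0·R_L) = √(75 × 191) = √14320
λ = 0.76·c/f = 0.107 m, so l = λ/4 = 0.0266 m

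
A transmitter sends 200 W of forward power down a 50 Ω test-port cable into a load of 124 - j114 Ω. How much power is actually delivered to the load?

P_delivered ≈ 115 W

|Γ| = |(74 − j114)/(174 − j114)| = 0.653
|Γ|² = 0.427
P_refl = |Γ|²·P_inc = 85.4 W, P_del = (1 − |Γ|²)·P_inc = 115 W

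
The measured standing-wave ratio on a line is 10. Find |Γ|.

|Γ| = (S − 1)/(S + 1) = (10 − 1)/(10 + 1) = 9/11

|Γ| ≈ 0.818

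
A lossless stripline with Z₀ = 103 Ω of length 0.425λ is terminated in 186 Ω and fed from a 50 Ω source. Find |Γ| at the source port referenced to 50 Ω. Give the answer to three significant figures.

βl = 2π × 0.425 = 153°
tan(βl) = -0.51
Z_in = Z_0·(Z_L + jZ_0·tanβl)/(Z_0 + jZ_L·tanβl) = 127 + j64.3 Ω
Γ_s = (Z_in − Z_s)/(Z_in + Z_s) = (76.9 + j64.3)/(177 + j64.3), |Γ_s| = 0.532

|Γ| ≈ 0.532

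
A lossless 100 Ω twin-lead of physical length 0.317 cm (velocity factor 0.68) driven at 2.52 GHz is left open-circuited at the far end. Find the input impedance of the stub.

Z_in ≈ −j398 Ω

λ = v/f = 0.68·c / 2.52 GHz = 0.081 m
βl = 2π·l/λ = 2π × 0.0392 = 14.1°
tan(βl) = 0.251
For an open-circuited stub, Z_in = −jZ_0·cot(βl) = −jZ_0/tan(βl)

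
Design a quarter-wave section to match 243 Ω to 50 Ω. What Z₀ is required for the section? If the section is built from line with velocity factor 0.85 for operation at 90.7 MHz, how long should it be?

Z_qwt ≈ 110 Ω; length ≈ 70.3 cm

Z_qwt = √(Z_0·R_L) = √(50 × 243) = √12150
λ = 0.85·c/f = 2.81 m, so l = λ/4 = 0.703 m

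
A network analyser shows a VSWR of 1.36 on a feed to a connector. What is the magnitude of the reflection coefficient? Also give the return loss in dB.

|Γ| ≈ 0.153; return loss ≈ 16.3 dB

|Γ| = (S − 1)/(S + 1) = (1.36 − 1)/(1.36 + 1) = 0.36/2.36
RL = −20·log₁₀|Γ| = −20·log₁₀(0.153)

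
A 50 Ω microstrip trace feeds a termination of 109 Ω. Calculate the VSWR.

VSWR ≈ 2.18

For a purely resistive load, VSWR = R_L/Z_0 or Z_0/R_L (whichever > 1) = 109/50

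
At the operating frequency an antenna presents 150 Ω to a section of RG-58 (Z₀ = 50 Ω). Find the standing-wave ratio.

Γ = (150 − 50)/(150 + 50) = 0.5
VSWR = (1 + 0.5)/(1 − 0.5)

VSWR ≈ 3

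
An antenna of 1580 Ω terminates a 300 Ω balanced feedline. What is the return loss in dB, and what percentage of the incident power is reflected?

Γ = (1580 − 300)/(1580 + 300) = 0.681
RL = −20·log₁₀(0.681) = 3.34 dB
P_refl/P_inc = |Γ|² = 0.464

RL ≈ 3.34 dB; 46.4% of incident power reflected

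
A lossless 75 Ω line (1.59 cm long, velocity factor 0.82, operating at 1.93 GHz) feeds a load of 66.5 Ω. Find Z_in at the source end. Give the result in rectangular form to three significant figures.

λ = v/f = 0.82·c / 1.93 GHz = 0.127 m
βl = 2π·l/λ = 2π × 0.125 = 44.9°
tan(βl) = tan(44.9°) = 0.997
Z_in = Z_0·(Z_L + jZ_0·tanβl)/(Z_0 + jZ_L·tanβl)
     = 75·(66.5 + j74.8)/(75 + j66.3)

Z_in ≈ 74.4 + j8.97 Ω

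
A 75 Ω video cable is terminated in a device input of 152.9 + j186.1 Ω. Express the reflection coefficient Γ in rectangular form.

Γ ≈ 0.605 + j0.322

Γ = (Z_L − Z_0)/(Z_L + Z_0) = (77.9 + j186.1)/(227.9 + j186.1)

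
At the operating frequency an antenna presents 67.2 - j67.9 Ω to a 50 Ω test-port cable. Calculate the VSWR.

Γ = (Z_L − Z_0)/(Z_L + Z_0) = (17.2 − j67.9)/(117.2 − j67.9)
|Γ| = 70/135 = 0.517
VSWR = (1 + |Γ|)/(1 − |Γ|) = 1.52/0.483

VSWR ≈ 3.14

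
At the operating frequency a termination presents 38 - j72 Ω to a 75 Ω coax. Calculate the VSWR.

VSWR ≈ 4.05

Γ = (Z_L − Z_0)/(Z_L + Z_0) = (-37 − j72)/(113 − j72)
|Γ| = 81/134 = 0.604
VSWR = (1 + |Γ|)/(1 − |Γ|) = 1.6/0.396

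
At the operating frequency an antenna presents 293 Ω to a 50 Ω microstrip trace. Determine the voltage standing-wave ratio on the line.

Γ = (293 − 50)/(293 + 50) = 0.708
VSWR = (1 + 0.708)/(1 − 0.708)

VSWR ≈ 5.86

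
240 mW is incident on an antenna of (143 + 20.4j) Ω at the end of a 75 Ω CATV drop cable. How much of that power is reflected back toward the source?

P_reflected ≈ 25.2 mW

|Γ| = |(68 + j20.4)/(218 + j20.4)| = 0.324
|Γ|² = 0.105
P_refl = |Γ|²·P_inc = 25.2 mW, P_del = (1 − |Γ|²)·P_inc = 215 mW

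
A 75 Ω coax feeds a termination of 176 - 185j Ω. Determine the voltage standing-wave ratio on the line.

VSWR ≈ 5.17

Γ = (Z_L − Z_0)/(Z_L + Z_0) = (101 − j185)/(251 − j185)
|Γ| = 211/312 = 0.676
VSWR = (1 + |Γ|)/(1 − |Γ|) = 1.68/0.324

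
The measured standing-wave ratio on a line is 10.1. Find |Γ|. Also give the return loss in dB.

|Γ| ≈ 0.82; return loss ≈ 1.73 dB

|Γ| = (S − 1)/(S + 1) = (10.1 − 1)/(10.1 + 1) = 9.1/11.1
RL = −20·log₁₀|Γ| = −20·log₁₀(0.82)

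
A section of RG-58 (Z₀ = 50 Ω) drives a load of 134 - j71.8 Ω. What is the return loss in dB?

RL ≈ 5.04 dB

Γ = (84 − j71.8)/(184 − j71.8), |Γ| = 0.559
RL = −20·log₁₀|Γ| = −20·log₁₀(0.559)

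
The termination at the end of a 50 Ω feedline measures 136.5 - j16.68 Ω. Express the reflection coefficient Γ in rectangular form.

Γ ≈ 0.468 − j0.0476

Γ = (Z_L − Z_0)/(Z_L + Z_0) = (86.5 − j16.68)/(186.5 − j16.68)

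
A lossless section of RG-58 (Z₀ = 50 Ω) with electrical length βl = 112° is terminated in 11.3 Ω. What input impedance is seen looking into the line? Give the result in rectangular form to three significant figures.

tan(βl) = tan(112°) = -2.48
Z_in = Z_0·(Z_L + jZ_0·tanβl)/(Z_0 + jZ_L·tanβl)
     = 50·(11.3 − j124)/(50 − j28)

Z_in ≈ 61.3 − j89.4 Ω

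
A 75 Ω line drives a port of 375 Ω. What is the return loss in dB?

Γ = (375 − 75)/(375 + 75) = 0.667
RL = −20·log₁₀|Γ| = −20·log₁₀(0.667)

RL ≈ 3.52 dB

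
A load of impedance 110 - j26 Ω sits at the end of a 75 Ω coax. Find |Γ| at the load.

Γ = (Z_L − Z_0)/(Z_L + Z_0) = (35 − j26)/(185 − j26)
|Γ| = 43.6/187

|Γ| ≈ 0.233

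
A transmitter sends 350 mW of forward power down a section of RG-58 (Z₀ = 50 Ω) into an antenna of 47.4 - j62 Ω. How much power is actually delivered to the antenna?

|Γ| = |(-2.6 − j62)/(97.4 − j62)| = 0.537
|Γ|² = 0.289
P_refl = |Γ|²·P_inc = 101 mW, P_del = (1 − |Γ|²)·P_inc = 249 mW

P_delivered ≈ 249 mW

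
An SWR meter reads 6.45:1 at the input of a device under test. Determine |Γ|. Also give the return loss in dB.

|Γ| = (S − 1)/(S + 1) = (6.45 − 1)/(6.45 + 1) = 5.45/7.45
RL = −20·log₁₀|Γ| = −20·log₁₀(0.732)

|Γ| ≈ 0.732; return loss ≈ 2.72 dB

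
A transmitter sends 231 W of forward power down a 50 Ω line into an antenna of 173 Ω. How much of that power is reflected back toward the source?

Γ = (173 − 50)/(173 + 50) = 0.552
|Γ|² = 0.304
P_refl = |Γ|²·P_inc = 70.3 W, P_del = (1 − |Γ|²)·P_inc = 161 W

P_reflected ≈ 70.3 W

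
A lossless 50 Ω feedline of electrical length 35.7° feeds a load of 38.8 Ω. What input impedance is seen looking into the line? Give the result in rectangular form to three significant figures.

Z_in ≈ 44.9 + j10.9 Ω

tan(βl) = tan(35.7°) = 0.719
Z_in = Z_0·(Z_L + jZ_0·tanβl)/(Z_0 + jZ_L·tanβl)
     = 50·(38.8 + j35.9)/(50 + j27.9)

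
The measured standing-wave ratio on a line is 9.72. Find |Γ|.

|Γ| ≈ 0.813

|Γ| = (S − 1)/(S + 1) = (9.72 − 1)/(9.72 + 1) = 8.72/10.7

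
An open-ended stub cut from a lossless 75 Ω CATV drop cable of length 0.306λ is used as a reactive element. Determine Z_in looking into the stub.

Z_in ≈ +j27.5 Ω

βl = 2π × 0.306 = 110°
tan(βl) = -2.72
For an open-ended stub, Z_in = −jZ_0·cot(βl) = −jZ_0/tan(βl)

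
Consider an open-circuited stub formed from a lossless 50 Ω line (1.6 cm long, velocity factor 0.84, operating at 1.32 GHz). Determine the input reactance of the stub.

λ = v/f = 0.84·c / 1.32 GHz = 0.191 m
βl = 2π·l/λ = 2π × 0.0838 = 30.2°
tan(βl) = 0.581
For an open-circuited stub, Z_in = −jZ_0·cot(βl) = −jZ_0/tan(βl)

X_in ≈ -86 Ω (capacitive)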